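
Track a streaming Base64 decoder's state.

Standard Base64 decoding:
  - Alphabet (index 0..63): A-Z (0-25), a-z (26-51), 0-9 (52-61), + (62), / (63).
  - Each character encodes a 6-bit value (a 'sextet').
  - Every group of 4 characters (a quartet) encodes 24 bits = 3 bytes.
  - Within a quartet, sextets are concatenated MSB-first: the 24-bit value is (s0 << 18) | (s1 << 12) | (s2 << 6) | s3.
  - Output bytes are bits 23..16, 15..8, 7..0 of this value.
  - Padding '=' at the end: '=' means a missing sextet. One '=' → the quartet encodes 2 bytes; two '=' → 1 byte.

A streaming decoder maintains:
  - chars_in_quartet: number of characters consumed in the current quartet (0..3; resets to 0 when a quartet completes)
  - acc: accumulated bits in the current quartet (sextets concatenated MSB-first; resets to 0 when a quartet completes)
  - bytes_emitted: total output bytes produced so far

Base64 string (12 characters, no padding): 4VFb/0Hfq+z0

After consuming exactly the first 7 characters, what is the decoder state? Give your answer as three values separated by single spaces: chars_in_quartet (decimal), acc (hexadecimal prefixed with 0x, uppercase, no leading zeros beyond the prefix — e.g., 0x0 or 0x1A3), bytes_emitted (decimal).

After char 0 ('4'=56): chars_in_quartet=1 acc=0x38 bytes_emitted=0
After char 1 ('V'=21): chars_in_quartet=2 acc=0xE15 bytes_emitted=0
After char 2 ('F'=5): chars_in_quartet=3 acc=0x38545 bytes_emitted=0
After char 3 ('b'=27): chars_in_quartet=4 acc=0xE1515B -> emit E1 51 5B, reset; bytes_emitted=3
After char 4 ('/'=63): chars_in_quartet=1 acc=0x3F bytes_emitted=3
After char 5 ('0'=52): chars_in_quartet=2 acc=0xFF4 bytes_emitted=3
After char 6 ('H'=7): chars_in_quartet=3 acc=0x3FD07 bytes_emitted=3

Answer: 3 0x3FD07 3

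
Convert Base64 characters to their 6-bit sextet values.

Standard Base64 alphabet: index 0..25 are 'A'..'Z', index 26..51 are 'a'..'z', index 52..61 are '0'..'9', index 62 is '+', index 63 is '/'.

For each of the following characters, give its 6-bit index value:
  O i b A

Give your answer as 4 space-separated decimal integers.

Answer: 14 34 27 0

Derivation:
'O': A..Z range, ord('O') − ord('A') = 14
'i': a..z range, 26 + ord('i') − ord('a') = 34
'b': a..z range, 26 + ord('b') − ord('a') = 27
'A': A..Z range, ord('A') − ord('A') = 0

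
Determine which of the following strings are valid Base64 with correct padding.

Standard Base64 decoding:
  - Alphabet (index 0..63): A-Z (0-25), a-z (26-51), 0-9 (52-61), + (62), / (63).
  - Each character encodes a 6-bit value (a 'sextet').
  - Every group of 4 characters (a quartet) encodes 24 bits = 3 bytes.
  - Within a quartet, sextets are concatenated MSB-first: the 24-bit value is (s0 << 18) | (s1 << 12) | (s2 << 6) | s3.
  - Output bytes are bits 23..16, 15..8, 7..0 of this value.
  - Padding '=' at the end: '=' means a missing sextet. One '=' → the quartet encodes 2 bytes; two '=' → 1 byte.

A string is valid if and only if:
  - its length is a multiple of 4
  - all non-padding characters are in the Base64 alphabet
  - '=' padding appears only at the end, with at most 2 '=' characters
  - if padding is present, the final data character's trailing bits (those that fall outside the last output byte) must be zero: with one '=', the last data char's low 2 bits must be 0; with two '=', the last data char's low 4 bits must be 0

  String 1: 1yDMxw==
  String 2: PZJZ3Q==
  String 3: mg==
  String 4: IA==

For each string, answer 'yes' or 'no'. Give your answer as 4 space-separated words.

Answer: yes yes yes yes

Derivation:
String 1: '1yDMxw==' → valid
String 2: 'PZJZ3Q==' → valid
String 3: 'mg==' → valid
String 4: 'IA==' → valid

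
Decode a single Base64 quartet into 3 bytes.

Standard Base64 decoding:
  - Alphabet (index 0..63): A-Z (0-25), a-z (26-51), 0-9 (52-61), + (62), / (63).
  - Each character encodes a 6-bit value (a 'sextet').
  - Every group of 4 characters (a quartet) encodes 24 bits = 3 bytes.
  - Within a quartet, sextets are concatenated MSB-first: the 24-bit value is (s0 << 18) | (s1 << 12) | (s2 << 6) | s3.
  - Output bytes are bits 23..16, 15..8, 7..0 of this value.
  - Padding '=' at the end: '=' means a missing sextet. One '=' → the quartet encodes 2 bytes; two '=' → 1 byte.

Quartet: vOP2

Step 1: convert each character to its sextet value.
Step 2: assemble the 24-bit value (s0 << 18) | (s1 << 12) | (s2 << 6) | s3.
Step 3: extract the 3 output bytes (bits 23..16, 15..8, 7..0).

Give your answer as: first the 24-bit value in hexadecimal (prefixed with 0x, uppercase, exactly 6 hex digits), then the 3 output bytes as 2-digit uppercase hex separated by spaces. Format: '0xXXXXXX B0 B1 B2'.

Sextets: v=47, O=14, P=15, 2=54
24-bit: (47<<18) | (14<<12) | (15<<6) | 54
      = 0xBC0000 | 0x00E000 | 0x0003C0 | 0x000036
      = 0xBCE3F6
Bytes: (v>>16)&0xFF=BC, (v>>8)&0xFF=E3, v&0xFF=F6

Answer: 0xBCE3F6 BC E3 F6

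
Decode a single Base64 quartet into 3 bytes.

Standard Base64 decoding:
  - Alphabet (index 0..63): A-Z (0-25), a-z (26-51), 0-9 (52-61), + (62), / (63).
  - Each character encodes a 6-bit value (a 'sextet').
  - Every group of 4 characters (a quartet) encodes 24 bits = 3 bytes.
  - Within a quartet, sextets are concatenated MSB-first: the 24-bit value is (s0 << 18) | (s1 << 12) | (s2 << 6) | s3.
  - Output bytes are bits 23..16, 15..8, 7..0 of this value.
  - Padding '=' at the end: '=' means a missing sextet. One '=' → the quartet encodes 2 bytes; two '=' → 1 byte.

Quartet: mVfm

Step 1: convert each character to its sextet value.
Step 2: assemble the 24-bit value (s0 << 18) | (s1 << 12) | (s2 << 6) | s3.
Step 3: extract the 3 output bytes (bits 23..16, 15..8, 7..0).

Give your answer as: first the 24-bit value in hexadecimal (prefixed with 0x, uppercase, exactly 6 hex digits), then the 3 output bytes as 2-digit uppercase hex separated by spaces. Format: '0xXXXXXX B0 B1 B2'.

Sextets: m=38, V=21, f=31, m=38
24-bit: (38<<18) | (21<<12) | (31<<6) | 38
      = 0x980000 | 0x015000 | 0x0007C0 | 0x000026
      = 0x9957E6
Bytes: (v>>16)&0xFF=99, (v>>8)&0xFF=57, v&0xFF=E6

Answer: 0x9957E6 99 57 E6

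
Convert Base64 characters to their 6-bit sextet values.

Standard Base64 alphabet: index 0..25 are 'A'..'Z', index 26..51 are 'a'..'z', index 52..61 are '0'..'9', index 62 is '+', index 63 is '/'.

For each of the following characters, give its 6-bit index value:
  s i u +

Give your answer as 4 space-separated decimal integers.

's': a..z range, 26 + ord('s') − ord('a') = 44
'i': a..z range, 26 + ord('i') − ord('a') = 34
'u': a..z range, 26 + ord('u') − ord('a') = 46
'+': index 62

Answer: 44 34 46 62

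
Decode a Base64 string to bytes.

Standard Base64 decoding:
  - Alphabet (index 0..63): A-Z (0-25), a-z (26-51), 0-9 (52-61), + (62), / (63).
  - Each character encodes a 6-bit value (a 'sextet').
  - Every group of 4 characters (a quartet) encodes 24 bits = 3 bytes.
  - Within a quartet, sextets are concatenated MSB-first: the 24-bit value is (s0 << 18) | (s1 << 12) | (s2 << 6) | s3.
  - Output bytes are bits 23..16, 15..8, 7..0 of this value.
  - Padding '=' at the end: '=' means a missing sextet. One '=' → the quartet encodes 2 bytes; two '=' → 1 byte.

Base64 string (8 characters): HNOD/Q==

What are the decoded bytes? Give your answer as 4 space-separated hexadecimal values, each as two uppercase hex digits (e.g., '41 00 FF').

Answer: 1C D3 83 FD

Derivation:
After char 0 ('H'=7): chars_in_quartet=1 acc=0x7 bytes_emitted=0
After char 1 ('N'=13): chars_in_quartet=2 acc=0x1CD bytes_emitted=0
After char 2 ('O'=14): chars_in_quartet=3 acc=0x734E bytes_emitted=0
After char 3 ('D'=3): chars_in_quartet=4 acc=0x1CD383 -> emit 1C D3 83, reset; bytes_emitted=3
After char 4 ('/'=63): chars_in_quartet=1 acc=0x3F bytes_emitted=3
After char 5 ('Q'=16): chars_in_quartet=2 acc=0xFD0 bytes_emitted=3
Padding '==': partial quartet acc=0xFD0 -> emit FD; bytes_emitted=4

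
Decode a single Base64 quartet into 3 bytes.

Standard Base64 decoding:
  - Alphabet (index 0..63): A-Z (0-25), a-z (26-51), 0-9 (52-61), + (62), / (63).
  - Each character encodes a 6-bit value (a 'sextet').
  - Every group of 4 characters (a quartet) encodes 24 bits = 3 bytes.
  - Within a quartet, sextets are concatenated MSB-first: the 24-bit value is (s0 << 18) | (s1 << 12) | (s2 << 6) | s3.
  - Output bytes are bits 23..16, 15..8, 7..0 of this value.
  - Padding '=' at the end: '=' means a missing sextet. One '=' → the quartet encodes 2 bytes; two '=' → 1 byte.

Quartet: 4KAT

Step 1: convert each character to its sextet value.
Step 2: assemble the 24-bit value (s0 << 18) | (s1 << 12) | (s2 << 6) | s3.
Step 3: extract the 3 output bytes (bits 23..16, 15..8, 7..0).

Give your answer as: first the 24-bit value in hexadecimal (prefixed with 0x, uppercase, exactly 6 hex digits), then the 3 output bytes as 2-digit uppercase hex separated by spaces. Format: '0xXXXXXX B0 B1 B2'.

Sextets: 4=56, K=10, A=0, T=19
24-bit: (56<<18) | (10<<12) | (0<<6) | 19
      = 0xE00000 | 0x00A000 | 0x000000 | 0x000013
      = 0xE0A013
Bytes: (v>>16)&0xFF=E0, (v>>8)&0xFF=A0, v&0xFF=13

Answer: 0xE0A013 E0 A0 13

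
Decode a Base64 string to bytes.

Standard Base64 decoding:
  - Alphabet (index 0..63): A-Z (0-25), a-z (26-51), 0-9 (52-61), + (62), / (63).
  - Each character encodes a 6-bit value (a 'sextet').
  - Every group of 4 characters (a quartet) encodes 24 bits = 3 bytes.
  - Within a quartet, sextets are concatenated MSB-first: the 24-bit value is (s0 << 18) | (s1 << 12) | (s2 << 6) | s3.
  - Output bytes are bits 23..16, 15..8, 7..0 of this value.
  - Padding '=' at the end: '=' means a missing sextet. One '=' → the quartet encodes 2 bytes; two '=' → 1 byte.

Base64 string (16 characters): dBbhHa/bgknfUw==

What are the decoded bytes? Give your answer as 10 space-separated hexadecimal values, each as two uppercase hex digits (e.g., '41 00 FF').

Answer: 74 16 E1 1D AF DB 82 49 DF 53

Derivation:
After char 0 ('d'=29): chars_in_quartet=1 acc=0x1D bytes_emitted=0
After char 1 ('B'=1): chars_in_quartet=2 acc=0x741 bytes_emitted=0
After char 2 ('b'=27): chars_in_quartet=3 acc=0x1D05B bytes_emitted=0
After char 3 ('h'=33): chars_in_quartet=4 acc=0x7416E1 -> emit 74 16 E1, reset; bytes_emitted=3
After char 4 ('H'=7): chars_in_quartet=1 acc=0x7 bytes_emitted=3
After char 5 ('a'=26): chars_in_quartet=2 acc=0x1DA bytes_emitted=3
After char 6 ('/'=63): chars_in_quartet=3 acc=0x76BF bytes_emitted=3
After char 7 ('b'=27): chars_in_quartet=4 acc=0x1DAFDB -> emit 1D AF DB, reset; bytes_emitted=6
After char 8 ('g'=32): chars_in_quartet=1 acc=0x20 bytes_emitted=6
After char 9 ('k'=36): chars_in_quartet=2 acc=0x824 bytes_emitted=6
After char 10 ('n'=39): chars_in_quartet=3 acc=0x20927 bytes_emitted=6
After char 11 ('f'=31): chars_in_quartet=4 acc=0x8249DF -> emit 82 49 DF, reset; bytes_emitted=9
After char 12 ('U'=20): chars_in_quartet=1 acc=0x14 bytes_emitted=9
After char 13 ('w'=48): chars_in_quartet=2 acc=0x530 bytes_emitted=9
Padding '==': partial quartet acc=0x530 -> emit 53; bytes_emitted=10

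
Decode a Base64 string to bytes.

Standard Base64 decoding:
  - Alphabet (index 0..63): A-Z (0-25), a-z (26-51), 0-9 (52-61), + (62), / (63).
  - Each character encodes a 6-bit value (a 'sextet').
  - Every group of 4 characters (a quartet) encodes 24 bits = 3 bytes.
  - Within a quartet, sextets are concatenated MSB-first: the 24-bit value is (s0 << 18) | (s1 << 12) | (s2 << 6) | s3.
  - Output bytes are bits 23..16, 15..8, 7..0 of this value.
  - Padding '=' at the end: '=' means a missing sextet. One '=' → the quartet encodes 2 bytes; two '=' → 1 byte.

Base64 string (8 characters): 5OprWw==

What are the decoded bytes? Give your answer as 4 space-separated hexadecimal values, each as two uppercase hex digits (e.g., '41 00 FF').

Answer: E4 EA 6B 5B

Derivation:
After char 0 ('5'=57): chars_in_quartet=1 acc=0x39 bytes_emitted=0
After char 1 ('O'=14): chars_in_quartet=2 acc=0xE4E bytes_emitted=0
After char 2 ('p'=41): chars_in_quartet=3 acc=0x393A9 bytes_emitted=0
After char 3 ('r'=43): chars_in_quartet=4 acc=0xE4EA6B -> emit E4 EA 6B, reset; bytes_emitted=3
After char 4 ('W'=22): chars_in_quartet=1 acc=0x16 bytes_emitted=3
After char 5 ('w'=48): chars_in_quartet=2 acc=0x5B0 bytes_emitted=3
Padding '==': partial quartet acc=0x5B0 -> emit 5B; bytes_emitted=4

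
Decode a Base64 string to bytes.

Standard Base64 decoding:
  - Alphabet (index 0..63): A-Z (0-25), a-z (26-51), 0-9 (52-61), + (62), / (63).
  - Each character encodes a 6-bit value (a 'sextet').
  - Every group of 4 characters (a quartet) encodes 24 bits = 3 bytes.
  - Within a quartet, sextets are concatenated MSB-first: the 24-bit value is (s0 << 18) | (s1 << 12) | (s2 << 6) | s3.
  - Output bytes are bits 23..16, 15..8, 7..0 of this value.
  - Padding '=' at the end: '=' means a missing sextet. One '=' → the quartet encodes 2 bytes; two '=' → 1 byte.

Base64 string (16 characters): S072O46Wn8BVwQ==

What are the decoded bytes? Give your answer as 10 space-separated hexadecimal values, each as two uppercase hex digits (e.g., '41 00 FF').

Answer: 4B 4E F6 3B 8E 96 9F C0 55 C1

Derivation:
After char 0 ('S'=18): chars_in_quartet=1 acc=0x12 bytes_emitted=0
After char 1 ('0'=52): chars_in_quartet=2 acc=0x4B4 bytes_emitted=0
After char 2 ('7'=59): chars_in_quartet=3 acc=0x12D3B bytes_emitted=0
After char 3 ('2'=54): chars_in_quartet=4 acc=0x4B4EF6 -> emit 4B 4E F6, reset; bytes_emitted=3
After char 4 ('O'=14): chars_in_quartet=1 acc=0xE bytes_emitted=3
After char 5 ('4'=56): chars_in_quartet=2 acc=0x3B8 bytes_emitted=3
After char 6 ('6'=58): chars_in_quartet=3 acc=0xEE3A bytes_emitted=3
After char 7 ('W'=22): chars_in_quartet=4 acc=0x3B8E96 -> emit 3B 8E 96, reset; bytes_emitted=6
After char 8 ('n'=39): chars_in_quartet=1 acc=0x27 bytes_emitted=6
After char 9 ('8'=60): chars_in_quartet=2 acc=0x9FC bytes_emitted=6
After char 10 ('B'=1): chars_in_quartet=3 acc=0x27F01 bytes_emitted=6
After char 11 ('V'=21): chars_in_quartet=4 acc=0x9FC055 -> emit 9F C0 55, reset; bytes_emitted=9
After char 12 ('w'=48): chars_in_quartet=1 acc=0x30 bytes_emitted=9
After char 13 ('Q'=16): chars_in_quartet=2 acc=0xC10 bytes_emitted=9
Padding '==': partial quartet acc=0xC10 -> emit C1; bytes_emitted=10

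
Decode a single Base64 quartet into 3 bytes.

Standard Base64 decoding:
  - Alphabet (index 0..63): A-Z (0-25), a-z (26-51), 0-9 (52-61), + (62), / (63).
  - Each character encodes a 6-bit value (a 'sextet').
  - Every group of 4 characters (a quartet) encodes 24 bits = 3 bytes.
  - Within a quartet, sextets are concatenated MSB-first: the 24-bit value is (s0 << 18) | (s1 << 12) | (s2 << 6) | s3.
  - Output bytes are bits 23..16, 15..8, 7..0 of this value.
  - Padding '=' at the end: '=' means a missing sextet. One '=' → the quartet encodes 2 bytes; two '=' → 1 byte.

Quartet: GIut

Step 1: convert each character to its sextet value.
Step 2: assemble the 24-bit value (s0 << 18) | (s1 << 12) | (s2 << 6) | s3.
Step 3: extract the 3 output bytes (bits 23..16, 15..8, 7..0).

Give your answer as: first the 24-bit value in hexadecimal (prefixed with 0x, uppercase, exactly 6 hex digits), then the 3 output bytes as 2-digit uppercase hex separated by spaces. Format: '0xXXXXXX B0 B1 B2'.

Sextets: G=6, I=8, u=46, t=45
24-bit: (6<<18) | (8<<12) | (46<<6) | 45
      = 0x180000 | 0x008000 | 0x000B80 | 0x00002D
      = 0x188BAD
Bytes: (v>>16)&0xFF=18, (v>>8)&0xFF=8B, v&0xFF=AD

Answer: 0x188BAD 18 8B AD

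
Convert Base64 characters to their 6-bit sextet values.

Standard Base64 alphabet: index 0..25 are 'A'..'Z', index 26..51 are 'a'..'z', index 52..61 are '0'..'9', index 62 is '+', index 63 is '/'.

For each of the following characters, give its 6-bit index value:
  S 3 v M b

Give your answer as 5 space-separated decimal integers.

'S': A..Z range, ord('S') − ord('A') = 18
'3': 0..9 range, 52 + ord('3') − ord('0') = 55
'v': a..z range, 26 + ord('v') − ord('a') = 47
'M': A..Z range, ord('M') − ord('A') = 12
'b': a..z range, 26 + ord('b') − ord('a') = 27

Answer: 18 55 47 12 27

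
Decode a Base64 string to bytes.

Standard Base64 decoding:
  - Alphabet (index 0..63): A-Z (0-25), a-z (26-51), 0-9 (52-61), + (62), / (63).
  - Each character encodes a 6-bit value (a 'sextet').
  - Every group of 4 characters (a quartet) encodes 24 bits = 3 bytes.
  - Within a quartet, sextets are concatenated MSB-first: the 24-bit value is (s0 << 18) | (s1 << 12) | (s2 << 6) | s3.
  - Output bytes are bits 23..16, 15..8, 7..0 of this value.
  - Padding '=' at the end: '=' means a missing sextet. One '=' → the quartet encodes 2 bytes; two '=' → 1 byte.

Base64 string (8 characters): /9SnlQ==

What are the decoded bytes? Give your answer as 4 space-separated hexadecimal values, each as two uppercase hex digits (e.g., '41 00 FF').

Answer: FF D4 A7 95

Derivation:
After char 0 ('/'=63): chars_in_quartet=1 acc=0x3F bytes_emitted=0
After char 1 ('9'=61): chars_in_quartet=2 acc=0xFFD bytes_emitted=0
After char 2 ('S'=18): chars_in_quartet=3 acc=0x3FF52 bytes_emitted=0
After char 3 ('n'=39): chars_in_quartet=4 acc=0xFFD4A7 -> emit FF D4 A7, reset; bytes_emitted=3
After char 4 ('l'=37): chars_in_quartet=1 acc=0x25 bytes_emitted=3
After char 5 ('Q'=16): chars_in_quartet=2 acc=0x950 bytes_emitted=3
Padding '==': partial quartet acc=0x950 -> emit 95; bytes_emitted=4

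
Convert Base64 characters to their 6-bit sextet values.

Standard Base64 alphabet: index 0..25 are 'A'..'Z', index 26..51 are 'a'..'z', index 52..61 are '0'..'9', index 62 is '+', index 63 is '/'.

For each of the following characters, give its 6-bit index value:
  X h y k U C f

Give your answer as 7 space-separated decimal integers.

'X': A..Z range, ord('X') − ord('A') = 23
'h': a..z range, 26 + ord('h') − ord('a') = 33
'y': a..z range, 26 + ord('y') − ord('a') = 50
'k': a..z range, 26 + ord('k') − ord('a') = 36
'U': A..Z range, ord('U') − ord('A') = 20
'C': A..Z range, ord('C') − ord('A') = 2
'f': a..z range, 26 + ord('f') − ord('a') = 31

Answer: 23 33 50 36 20 2 31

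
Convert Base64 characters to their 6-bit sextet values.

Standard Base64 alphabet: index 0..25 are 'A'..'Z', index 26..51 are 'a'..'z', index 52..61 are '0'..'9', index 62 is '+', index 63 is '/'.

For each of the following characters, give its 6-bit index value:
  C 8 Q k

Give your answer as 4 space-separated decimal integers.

Answer: 2 60 16 36

Derivation:
'C': A..Z range, ord('C') − ord('A') = 2
'8': 0..9 range, 52 + ord('8') − ord('0') = 60
'Q': A..Z range, ord('Q') − ord('A') = 16
'k': a..z range, 26 + ord('k') − ord('a') = 36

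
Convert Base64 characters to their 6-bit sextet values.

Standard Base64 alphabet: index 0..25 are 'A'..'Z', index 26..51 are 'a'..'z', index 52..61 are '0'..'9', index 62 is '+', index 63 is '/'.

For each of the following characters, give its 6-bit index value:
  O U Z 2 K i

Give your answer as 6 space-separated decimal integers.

Answer: 14 20 25 54 10 34

Derivation:
'O': A..Z range, ord('O') − ord('A') = 14
'U': A..Z range, ord('U') − ord('A') = 20
'Z': A..Z range, ord('Z') − ord('A') = 25
'2': 0..9 range, 52 + ord('2') − ord('0') = 54
'K': A..Z range, ord('K') − ord('A') = 10
'i': a..z range, 26 + ord('i') − ord('a') = 34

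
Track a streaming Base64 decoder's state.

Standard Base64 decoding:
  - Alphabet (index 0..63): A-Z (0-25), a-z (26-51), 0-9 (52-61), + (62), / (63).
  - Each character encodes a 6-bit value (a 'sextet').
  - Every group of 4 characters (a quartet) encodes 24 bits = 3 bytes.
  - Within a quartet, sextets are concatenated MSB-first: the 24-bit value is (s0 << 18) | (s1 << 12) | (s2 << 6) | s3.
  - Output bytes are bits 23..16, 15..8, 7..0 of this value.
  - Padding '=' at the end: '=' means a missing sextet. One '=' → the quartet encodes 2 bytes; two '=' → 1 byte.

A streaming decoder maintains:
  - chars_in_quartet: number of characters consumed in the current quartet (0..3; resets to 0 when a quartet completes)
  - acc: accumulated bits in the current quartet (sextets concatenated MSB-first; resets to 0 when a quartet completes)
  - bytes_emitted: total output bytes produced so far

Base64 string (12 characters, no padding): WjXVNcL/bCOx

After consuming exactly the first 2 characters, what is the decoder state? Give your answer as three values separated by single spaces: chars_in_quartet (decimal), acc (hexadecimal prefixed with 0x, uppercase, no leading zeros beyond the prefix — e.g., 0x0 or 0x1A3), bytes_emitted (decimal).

Answer: 2 0x5A3 0

Derivation:
After char 0 ('W'=22): chars_in_quartet=1 acc=0x16 bytes_emitted=0
After char 1 ('j'=35): chars_in_quartet=2 acc=0x5A3 bytes_emitted=0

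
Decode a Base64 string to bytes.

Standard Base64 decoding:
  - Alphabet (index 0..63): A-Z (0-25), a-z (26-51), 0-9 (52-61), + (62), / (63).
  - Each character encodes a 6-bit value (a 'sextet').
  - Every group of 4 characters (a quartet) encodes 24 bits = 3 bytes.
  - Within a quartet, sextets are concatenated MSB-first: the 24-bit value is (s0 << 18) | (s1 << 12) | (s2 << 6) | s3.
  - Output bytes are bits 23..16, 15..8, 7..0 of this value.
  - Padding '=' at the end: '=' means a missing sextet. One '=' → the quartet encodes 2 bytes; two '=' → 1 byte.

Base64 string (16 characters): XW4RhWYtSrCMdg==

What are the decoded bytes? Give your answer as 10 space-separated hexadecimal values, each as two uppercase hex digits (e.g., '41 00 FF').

After char 0 ('X'=23): chars_in_quartet=1 acc=0x17 bytes_emitted=0
After char 1 ('W'=22): chars_in_quartet=2 acc=0x5D6 bytes_emitted=0
After char 2 ('4'=56): chars_in_quartet=3 acc=0x175B8 bytes_emitted=0
After char 3 ('R'=17): chars_in_quartet=4 acc=0x5D6E11 -> emit 5D 6E 11, reset; bytes_emitted=3
After char 4 ('h'=33): chars_in_quartet=1 acc=0x21 bytes_emitted=3
After char 5 ('W'=22): chars_in_quartet=2 acc=0x856 bytes_emitted=3
After char 6 ('Y'=24): chars_in_quartet=3 acc=0x21598 bytes_emitted=3
After char 7 ('t'=45): chars_in_quartet=4 acc=0x85662D -> emit 85 66 2D, reset; bytes_emitted=6
After char 8 ('S'=18): chars_in_quartet=1 acc=0x12 bytes_emitted=6
After char 9 ('r'=43): chars_in_quartet=2 acc=0x4AB bytes_emitted=6
After char 10 ('C'=2): chars_in_quartet=3 acc=0x12AC2 bytes_emitted=6
After char 11 ('M'=12): chars_in_quartet=4 acc=0x4AB08C -> emit 4A B0 8C, reset; bytes_emitted=9
After char 12 ('d'=29): chars_in_quartet=1 acc=0x1D bytes_emitted=9
After char 13 ('g'=32): chars_in_quartet=2 acc=0x760 bytes_emitted=9
Padding '==': partial quartet acc=0x760 -> emit 76; bytes_emitted=10

Answer: 5D 6E 11 85 66 2D 4A B0 8C 76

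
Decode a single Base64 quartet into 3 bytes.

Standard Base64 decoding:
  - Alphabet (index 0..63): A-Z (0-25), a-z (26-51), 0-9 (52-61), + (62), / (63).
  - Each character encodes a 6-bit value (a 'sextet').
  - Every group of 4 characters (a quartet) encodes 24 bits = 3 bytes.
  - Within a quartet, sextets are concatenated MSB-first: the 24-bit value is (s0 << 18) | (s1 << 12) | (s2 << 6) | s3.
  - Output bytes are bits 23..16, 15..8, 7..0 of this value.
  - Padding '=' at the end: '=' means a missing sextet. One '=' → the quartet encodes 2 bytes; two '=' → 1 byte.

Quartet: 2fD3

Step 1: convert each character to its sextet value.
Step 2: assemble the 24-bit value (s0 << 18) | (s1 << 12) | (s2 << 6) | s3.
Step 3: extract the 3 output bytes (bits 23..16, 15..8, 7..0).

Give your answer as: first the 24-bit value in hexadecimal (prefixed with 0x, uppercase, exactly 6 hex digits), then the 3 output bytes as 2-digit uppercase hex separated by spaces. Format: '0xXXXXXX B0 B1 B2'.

Sextets: 2=54, f=31, D=3, 3=55
24-bit: (54<<18) | (31<<12) | (3<<6) | 55
      = 0xD80000 | 0x01F000 | 0x0000C0 | 0x000037
      = 0xD9F0F7
Bytes: (v>>16)&0xFF=D9, (v>>8)&0xFF=F0, v&0xFF=F7

Answer: 0xD9F0F7 D9 F0 F7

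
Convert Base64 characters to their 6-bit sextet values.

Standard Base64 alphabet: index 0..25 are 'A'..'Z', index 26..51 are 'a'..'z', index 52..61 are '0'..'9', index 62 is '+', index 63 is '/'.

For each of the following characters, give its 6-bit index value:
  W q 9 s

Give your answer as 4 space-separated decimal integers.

'W': A..Z range, ord('W') − ord('A') = 22
'q': a..z range, 26 + ord('q') − ord('a') = 42
'9': 0..9 range, 52 + ord('9') − ord('0') = 61
's': a..z range, 26 + ord('s') − ord('a') = 44

Answer: 22 42 61 44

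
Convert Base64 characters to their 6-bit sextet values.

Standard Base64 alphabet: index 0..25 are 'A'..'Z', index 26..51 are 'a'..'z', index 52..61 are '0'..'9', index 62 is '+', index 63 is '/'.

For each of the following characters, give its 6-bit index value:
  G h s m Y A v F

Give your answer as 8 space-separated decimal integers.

Answer: 6 33 44 38 24 0 47 5

Derivation:
'G': A..Z range, ord('G') − ord('A') = 6
'h': a..z range, 26 + ord('h') − ord('a') = 33
's': a..z range, 26 + ord('s') − ord('a') = 44
'm': a..z range, 26 + ord('m') − ord('a') = 38
'Y': A..Z range, ord('Y') − ord('A') = 24
'A': A..Z range, ord('A') − ord('A') = 0
'v': a..z range, 26 + ord('v') − ord('a') = 47
'F': A..Z range, ord('F') − ord('A') = 5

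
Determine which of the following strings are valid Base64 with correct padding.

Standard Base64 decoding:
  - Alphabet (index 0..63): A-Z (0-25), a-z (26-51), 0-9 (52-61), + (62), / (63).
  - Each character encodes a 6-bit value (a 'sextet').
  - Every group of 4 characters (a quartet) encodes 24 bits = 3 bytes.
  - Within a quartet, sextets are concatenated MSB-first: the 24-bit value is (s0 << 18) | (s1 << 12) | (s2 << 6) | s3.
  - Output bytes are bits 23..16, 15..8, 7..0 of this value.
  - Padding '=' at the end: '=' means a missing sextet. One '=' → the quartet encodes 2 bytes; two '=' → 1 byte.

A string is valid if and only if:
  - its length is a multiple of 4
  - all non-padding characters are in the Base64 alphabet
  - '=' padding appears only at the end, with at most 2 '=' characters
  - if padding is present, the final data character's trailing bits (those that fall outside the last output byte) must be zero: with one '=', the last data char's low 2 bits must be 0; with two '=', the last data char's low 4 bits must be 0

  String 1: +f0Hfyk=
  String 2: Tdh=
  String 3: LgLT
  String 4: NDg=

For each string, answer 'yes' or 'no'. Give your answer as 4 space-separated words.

String 1: '+f0Hfyk=' → valid
String 2: 'Tdh=' → invalid (bad trailing bits)
String 3: 'LgLT' → valid
String 4: 'NDg=' → valid

Answer: yes no yes yes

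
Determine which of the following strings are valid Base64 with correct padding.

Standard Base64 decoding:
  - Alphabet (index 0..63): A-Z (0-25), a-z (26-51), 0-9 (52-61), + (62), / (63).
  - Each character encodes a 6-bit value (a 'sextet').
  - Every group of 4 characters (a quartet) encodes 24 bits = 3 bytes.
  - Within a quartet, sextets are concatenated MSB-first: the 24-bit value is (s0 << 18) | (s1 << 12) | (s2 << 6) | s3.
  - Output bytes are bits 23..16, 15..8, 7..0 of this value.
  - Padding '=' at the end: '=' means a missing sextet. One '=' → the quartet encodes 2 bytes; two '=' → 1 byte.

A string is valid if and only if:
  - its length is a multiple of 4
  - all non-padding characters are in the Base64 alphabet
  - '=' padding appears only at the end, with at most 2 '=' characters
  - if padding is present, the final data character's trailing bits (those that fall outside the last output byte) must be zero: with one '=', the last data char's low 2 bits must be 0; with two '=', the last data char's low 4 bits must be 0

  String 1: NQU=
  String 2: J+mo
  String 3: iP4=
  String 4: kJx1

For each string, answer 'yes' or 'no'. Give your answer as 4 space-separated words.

String 1: 'NQU=' → valid
String 2: 'J+mo' → valid
String 3: 'iP4=' → valid
String 4: 'kJx1' → valid

Answer: yes yes yes yes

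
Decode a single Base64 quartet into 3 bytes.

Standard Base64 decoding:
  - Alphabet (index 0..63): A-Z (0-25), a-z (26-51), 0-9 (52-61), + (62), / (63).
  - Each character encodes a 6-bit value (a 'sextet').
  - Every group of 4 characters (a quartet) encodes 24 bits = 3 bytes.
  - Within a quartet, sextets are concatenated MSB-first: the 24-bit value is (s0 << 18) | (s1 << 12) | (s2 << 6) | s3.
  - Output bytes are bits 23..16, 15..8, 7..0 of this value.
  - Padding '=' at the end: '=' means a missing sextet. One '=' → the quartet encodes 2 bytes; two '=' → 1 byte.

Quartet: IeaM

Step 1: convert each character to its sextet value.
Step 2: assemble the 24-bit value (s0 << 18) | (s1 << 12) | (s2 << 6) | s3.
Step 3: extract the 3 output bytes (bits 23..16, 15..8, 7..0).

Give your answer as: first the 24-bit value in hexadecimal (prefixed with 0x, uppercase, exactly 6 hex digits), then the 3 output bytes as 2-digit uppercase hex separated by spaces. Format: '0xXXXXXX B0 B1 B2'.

Answer: 0x21E68C 21 E6 8C

Derivation:
Sextets: I=8, e=30, a=26, M=12
24-bit: (8<<18) | (30<<12) | (26<<6) | 12
      = 0x200000 | 0x01E000 | 0x000680 | 0x00000C
      = 0x21E68C
Bytes: (v>>16)&0xFF=21, (v>>8)&0xFF=E6, v&0xFF=8C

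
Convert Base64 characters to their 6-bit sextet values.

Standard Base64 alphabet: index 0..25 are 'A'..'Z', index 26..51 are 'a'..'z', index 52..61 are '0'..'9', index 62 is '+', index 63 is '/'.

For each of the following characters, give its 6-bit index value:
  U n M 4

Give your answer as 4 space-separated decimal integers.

Answer: 20 39 12 56

Derivation:
'U': A..Z range, ord('U') − ord('A') = 20
'n': a..z range, 26 + ord('n') − ord('a') = 39
'M': A..Z range, ord('M') − ord('A') = 12
'4': 0..9 range, 52 + ord('4') − ord('0') = 56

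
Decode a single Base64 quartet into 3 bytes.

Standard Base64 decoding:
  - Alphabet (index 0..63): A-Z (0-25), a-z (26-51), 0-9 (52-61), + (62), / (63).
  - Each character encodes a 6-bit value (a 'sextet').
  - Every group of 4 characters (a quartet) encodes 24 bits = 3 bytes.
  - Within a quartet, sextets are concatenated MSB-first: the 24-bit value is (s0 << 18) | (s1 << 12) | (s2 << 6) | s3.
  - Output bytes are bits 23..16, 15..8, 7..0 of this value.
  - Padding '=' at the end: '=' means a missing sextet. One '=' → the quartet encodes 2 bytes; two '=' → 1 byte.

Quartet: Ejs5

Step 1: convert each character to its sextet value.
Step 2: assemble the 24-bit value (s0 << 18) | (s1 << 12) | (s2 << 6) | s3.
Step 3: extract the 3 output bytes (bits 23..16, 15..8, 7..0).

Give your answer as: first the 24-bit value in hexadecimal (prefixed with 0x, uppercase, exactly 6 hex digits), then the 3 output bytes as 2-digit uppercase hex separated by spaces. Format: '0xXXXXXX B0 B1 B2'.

Sextets: E=4, j=35, s=44, 5=57
24-bit: (4<<18) | (35<<12) | (44<<6) | 57
      = 0x100000 | 0x023000 | 0x000B00 | 0x000039
      = 0x123B39
Bytes: (v>>16)&0xFF=12, (v>>8)&0xFF=3B, v&0xFF=39

Answer: 0x123B39 12 3B 39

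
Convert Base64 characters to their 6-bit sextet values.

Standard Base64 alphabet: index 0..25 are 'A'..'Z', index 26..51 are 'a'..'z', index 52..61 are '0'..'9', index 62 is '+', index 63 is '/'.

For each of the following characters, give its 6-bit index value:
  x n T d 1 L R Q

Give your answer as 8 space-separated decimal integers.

Answer: 49 39 19 29 53 11 17 16

Derivation:
'x': a..z range, 26 + ord('x') − ord('a') = 49
'n': a..z range, 26 + ord('n') − ord('a') = 39
'T': A..Z range, ord('T') − ord('A') = 19
'd': a..z range, 26 + ord('d') − ord('a') = 29
'1': 0..9 range, 52 + ord('1') − ord('0') = 53
'L': A..Z range, ord('L') − ord('A') = 11
'R': A..Z range, ord('R') − ord('A') = 17
'Q': A..Z range, ord('Q') − ord('A') = 16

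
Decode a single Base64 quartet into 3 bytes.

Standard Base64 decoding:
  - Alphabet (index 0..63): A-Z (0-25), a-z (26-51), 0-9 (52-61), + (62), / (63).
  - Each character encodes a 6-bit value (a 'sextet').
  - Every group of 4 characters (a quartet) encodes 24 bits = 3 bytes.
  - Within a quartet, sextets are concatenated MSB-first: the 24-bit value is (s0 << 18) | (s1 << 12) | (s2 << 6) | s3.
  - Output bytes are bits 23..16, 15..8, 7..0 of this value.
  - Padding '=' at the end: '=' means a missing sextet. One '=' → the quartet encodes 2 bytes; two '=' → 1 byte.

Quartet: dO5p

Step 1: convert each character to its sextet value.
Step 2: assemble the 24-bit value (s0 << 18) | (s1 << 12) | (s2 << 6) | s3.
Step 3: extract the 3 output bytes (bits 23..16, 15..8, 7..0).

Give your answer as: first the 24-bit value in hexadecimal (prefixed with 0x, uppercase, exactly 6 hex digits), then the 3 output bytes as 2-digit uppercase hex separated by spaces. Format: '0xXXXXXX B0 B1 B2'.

Sextets: d=29, O=14, 5=57, p=41
24-bit: (29<<18) | (14<<12) | (57<<6) | 41
      = 0x740000 | 0x00E000 | 0x000E40 | 0x000029
      = 0x74EE69
Bytes: (v>>16)&0xFF=74, (v>>8)&0xFF=EE, v&0xFF=69

Answer: 0x74EE69 74 EE 69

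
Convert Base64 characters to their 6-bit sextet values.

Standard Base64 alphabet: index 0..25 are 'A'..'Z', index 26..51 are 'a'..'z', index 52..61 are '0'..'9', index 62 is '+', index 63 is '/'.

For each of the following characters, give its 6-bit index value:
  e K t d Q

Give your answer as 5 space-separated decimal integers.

'e': a..z range, 26 + ord('e') − ord('a') = 30
'K': A..Z range, ord('K') − ord('A') = 10
't': a..z range, 26 + ord('t') − ord('a') = 45
'd': a..z range, 26 + ord('d') − ord('a') = 29
'Q': A..Z range, ord('Q') − ord('A') = 16

Answer: 30 10 45 29 16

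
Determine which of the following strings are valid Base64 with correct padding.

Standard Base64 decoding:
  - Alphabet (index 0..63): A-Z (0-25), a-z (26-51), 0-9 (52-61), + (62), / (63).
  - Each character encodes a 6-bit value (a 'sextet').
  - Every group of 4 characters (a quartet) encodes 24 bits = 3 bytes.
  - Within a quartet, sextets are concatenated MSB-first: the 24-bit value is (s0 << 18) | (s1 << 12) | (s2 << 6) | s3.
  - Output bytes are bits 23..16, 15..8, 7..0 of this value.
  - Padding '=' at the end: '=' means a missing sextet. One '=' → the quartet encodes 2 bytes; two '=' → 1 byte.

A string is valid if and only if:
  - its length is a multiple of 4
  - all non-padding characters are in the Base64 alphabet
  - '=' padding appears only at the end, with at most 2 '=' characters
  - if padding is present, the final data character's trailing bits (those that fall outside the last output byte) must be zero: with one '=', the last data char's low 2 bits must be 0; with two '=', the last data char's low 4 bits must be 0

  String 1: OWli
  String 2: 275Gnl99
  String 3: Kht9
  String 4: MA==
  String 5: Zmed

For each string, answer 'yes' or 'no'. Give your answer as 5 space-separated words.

String 1: 'OWli' → valid
String 2: '275Gnl99' → valid
String 3: 'Kht9' → valid
String 4: 'MA==' → valid
String 5: 'Zmed' → valid

Answer: yes yes yes yes yes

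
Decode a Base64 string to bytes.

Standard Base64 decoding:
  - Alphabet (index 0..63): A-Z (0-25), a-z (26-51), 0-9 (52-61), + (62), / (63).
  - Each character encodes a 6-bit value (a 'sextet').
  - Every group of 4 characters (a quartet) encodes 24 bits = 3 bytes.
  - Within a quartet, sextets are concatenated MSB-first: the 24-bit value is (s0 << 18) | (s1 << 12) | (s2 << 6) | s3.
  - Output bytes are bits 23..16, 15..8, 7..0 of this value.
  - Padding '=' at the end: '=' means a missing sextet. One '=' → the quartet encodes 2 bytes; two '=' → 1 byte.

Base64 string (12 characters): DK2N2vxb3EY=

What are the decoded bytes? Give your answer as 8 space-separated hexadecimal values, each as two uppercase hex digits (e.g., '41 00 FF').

Answer: 0C AD 8D DA FC 5B DC 46

Derivation:
After char 0 ('D'=3): chars_in_quartet=1 acc=0x3 bytes_emitted=0
After char 1 ('K'=10): chars_in_quartet=2 acc=0xCA bytes_emitted=0
After char 2 ('2'=54): chars_in_quartet=3 acc=0x32B6 bytes_emitted=0
After char 3 ('N'=13): chars_in_quartet=4 acc=0xCAD8D -> emit 0C AD 8D, reset; bytes_emitted=3
After char 4 ('2'=54): chars_in_quartet=1 acc=0x36 bytes_emitted=3
After char 5 ('v'=47): chars_in_quartet=2 acc=0xDAF bytes_emitted=3
After char 6 ('x'=49): chars_in_quartet=3 acc=0x36BF1 bytes_emitted=3
After char 7 ('b'=27): chars_in_quartet=4 acc=0xDAFC5B -> emit DA FC 5B, reset; bytes_emitted=6
After char 8 ('3'=55): chars_in_quartet=1 acc=0x37 bytes_emitted=6
After char 9 ('E'=4): chars_in_quartet=2 acc=0xDC4 bytes_emitted=6
After char 10 ('Y'=24): chars_in_quartet=3 acc=0x37118 bytes_emitted=6
Padding '=': partial quartet acc=0x37118 -> emit DC 46; bytes_emitted=8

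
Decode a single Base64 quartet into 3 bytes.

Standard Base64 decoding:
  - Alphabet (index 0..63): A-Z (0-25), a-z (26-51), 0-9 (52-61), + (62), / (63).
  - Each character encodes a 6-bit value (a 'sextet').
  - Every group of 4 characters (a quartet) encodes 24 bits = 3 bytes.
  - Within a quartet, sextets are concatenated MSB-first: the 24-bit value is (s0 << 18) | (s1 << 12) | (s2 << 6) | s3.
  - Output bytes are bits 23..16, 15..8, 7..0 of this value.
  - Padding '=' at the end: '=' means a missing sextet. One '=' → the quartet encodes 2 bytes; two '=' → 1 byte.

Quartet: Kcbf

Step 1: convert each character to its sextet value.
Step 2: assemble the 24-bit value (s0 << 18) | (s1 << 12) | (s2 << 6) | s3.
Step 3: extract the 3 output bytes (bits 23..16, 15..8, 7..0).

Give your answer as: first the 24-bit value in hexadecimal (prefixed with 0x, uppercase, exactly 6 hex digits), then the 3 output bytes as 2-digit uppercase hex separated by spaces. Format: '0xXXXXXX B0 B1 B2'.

Sextets: K=10, c=28, b=27, f=31
24-bit: (10<<18) | (28<<12) | (27<<6) | 31
      = 0x280000 | 0x01C000 | 0x0006C0 | 0x00001F
      = 0x29C6DF
Bytes: (v>>16)&0xFF=29, (v>>8)&0xFF=C6, v&0xFF=DF

Answer: 0x29C6DF 29 C6 DF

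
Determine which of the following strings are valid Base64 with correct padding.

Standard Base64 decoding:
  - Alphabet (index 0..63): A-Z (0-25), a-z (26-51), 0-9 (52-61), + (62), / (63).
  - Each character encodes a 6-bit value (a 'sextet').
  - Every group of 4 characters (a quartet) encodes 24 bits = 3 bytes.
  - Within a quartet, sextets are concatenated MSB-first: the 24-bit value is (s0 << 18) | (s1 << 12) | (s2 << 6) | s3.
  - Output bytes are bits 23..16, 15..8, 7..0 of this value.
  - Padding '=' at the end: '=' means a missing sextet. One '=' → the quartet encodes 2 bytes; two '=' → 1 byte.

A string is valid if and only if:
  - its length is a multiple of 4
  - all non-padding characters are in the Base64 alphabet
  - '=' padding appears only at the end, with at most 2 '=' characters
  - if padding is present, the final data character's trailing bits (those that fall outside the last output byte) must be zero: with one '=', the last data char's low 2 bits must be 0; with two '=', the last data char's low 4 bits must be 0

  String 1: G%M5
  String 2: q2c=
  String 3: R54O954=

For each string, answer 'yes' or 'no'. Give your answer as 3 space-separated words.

Answer: no yes yes

Derivation:
String 1: 'G%M5' → invalid (bad char(s): ['%'])
String 2: 'q2c=' → valid
String 3: 'R54O954=' → valid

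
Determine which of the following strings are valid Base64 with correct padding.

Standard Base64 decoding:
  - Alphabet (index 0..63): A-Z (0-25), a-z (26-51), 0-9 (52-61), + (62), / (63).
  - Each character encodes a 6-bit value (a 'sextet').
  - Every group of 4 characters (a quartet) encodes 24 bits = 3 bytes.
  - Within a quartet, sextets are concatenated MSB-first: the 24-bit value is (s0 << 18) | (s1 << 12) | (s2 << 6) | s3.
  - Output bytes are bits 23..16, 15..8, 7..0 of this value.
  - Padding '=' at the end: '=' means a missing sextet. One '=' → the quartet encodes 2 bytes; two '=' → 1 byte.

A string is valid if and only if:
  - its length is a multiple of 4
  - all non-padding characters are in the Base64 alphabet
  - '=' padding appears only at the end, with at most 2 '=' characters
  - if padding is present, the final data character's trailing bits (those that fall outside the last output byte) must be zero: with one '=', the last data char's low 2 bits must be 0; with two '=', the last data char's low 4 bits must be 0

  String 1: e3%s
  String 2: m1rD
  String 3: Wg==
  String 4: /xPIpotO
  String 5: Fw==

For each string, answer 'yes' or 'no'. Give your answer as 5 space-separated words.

String 1: 'e3%s' → invalid (bad char(s): ['%'])
String 2: 'm1rD' → valid
String 3: 'Wg==' → valid
String 4: '/xPIpotO' → valid
String 5: 'Fw==' → valid

Answer: no yes yes yes yes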